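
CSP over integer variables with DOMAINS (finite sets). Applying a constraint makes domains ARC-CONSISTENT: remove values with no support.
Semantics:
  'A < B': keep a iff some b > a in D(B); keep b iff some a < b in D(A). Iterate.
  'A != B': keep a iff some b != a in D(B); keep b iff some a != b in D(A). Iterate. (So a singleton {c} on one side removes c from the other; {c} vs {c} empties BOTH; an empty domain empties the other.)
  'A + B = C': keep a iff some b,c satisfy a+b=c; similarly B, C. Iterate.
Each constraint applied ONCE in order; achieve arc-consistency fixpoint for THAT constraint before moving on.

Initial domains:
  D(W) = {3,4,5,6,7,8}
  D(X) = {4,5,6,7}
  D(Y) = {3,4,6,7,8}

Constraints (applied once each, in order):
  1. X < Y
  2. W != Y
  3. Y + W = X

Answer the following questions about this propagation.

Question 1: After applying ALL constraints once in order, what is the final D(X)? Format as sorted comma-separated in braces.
Answer: {}

Derivation:
Constraint 1 (X < Y) on D(X)={4,5,6,7} D(Y)={3,4,6,7,8}: Y {3,4,6,7,8}->{6,7,8}
Constraint 2 (W != Y) on D(W)={3,4,5,6,7,8} D(Y)={6,7,8}: no change
Constraint 3 (Y + W = X) on D(Y)={6,7,8} D(W)={3,4,5,6,7,8} D(X)={4,5,6,7}: Y {6,7,8}->{}; W {3,4,5,6,7,8}->{}; X {4,5,6,7}->{}
So after all 3 constraints: D(X) = {}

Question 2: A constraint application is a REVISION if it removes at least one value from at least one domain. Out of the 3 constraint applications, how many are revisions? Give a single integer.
Answer: 2

Derivation:
Constraint 1 (X < Y) on D(X)={4,5,6,7} D(Y)={3,4,6,7,8}: Y {3,4,6,7,8}->{6,7,8} => REVISION
Constraint 2 (W != Y) on D(W)={3,4,5,6,7,8} D(Y)={6,7,8}: no change => not a revision
Constraint 3 (Y + W = X) on D(Y)={6,7,8} D(W)={3,4,5,6,7,8} D(X)={4,5,6,7}: Y {6,7,8}->{}; W {3,4,5,6,7,8}->{}; X {4,5,6,7}->{} => REVISION
Total revisions = 2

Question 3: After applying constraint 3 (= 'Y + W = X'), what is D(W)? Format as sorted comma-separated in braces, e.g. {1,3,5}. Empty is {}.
Constraint 1 (X < Y) on D(X)={4,5,6,7} D(Y)={3,4,6,7,8}: Y {3,4,6,7,8}->{6,7,8}
Constraint 2 (W != Y) on D(W)={3,4,5,6,7,8} D(Y)={6,7,8}: no change
Constraint 3 (Y + W = X) on D(Y)={6,7,8} D(W)={3,4,5,6,7,8} D(X)={4,5,6,7}: Y {6,7,8}->{}; W {3,4,5,6,7,8}->{}; X {4,5,6,7}->{}
So after constraint 3: D(W) = {}

Answer: {}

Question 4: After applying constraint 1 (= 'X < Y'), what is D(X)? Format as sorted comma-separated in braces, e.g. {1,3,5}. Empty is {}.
Constraint 1 (X < Y) on D(X)={4,5,6,7} D(Y)={3,4,6,7,8}: Y {3,4,6,7,8}->{6,7,8}
So after constraint 1: D(X) = {4,5,6,7}

Answer: {4,5,6,7}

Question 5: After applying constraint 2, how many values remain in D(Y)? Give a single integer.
Answer: 3

Derivation:
Constraint 1 (X < Y) on D(X)={4,5,6,7} D(Y)={3,4,6,7,8}: Y {3,4,6,7,8}->{6,7,8}
Constraint 2 (W != Y) on D(W)={3,4,5,6,7,8} D(Y)={6,7,8}: no change
So after constraint 2: D(Y)={6,7,8}, size = 3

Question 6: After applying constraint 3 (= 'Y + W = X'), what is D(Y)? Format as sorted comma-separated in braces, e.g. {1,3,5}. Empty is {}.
Constraint 1 (X < Y) on D(X)={4,5,6,7} D(Y)={3,4,6,7,8}: Y {3,4,6,7,8}->{6,7,8}
Constraint 2 (W != Y) on D(W)={3,4,5,6,7,8} D(Y)={6,7,8}: no change
Constraint 3 (Y + W = X) on D(Y)={6,7,8} D(W)={3,4,5,6,7,8} D(X)={4,5,6,7}: Y {6,7,8}->{}; W {3,4,5,6,7,8}->{}; X {4,5,6,7}->{}
So after constraint 3: D(Y) = {}

Answer: {}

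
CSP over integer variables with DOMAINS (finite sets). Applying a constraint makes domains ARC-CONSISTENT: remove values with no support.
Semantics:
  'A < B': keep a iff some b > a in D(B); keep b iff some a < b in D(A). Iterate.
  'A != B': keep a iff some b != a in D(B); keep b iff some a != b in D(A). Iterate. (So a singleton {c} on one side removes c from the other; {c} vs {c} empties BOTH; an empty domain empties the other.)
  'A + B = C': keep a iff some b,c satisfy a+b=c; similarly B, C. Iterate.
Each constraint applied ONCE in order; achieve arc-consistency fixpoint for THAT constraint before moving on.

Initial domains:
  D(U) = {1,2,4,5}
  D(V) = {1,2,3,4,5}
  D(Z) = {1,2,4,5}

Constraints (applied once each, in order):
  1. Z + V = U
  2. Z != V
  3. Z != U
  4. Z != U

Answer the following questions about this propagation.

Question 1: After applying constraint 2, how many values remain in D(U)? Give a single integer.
Answer: 3

Derivation:
Constraint 1 (Z + V = U) on D(Z)={1,2,4,5} D(V)={1,2,3,4,5} D(U)={1,2,4,5}: Z {1,2,4,5}->{1,2,4}; V {1,2,3,4,5}->{1,2,3,4}; U {1,2,4,5}->{2,4,5}
Constraint 2 (Z != V) on D(Z)={1,2,4} D(V)={1,2,3,4}: no change
So after constraint 2: D(U)={2,4,5}, size = 3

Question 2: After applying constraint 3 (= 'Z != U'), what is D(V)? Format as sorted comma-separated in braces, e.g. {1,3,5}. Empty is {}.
Answer: {1,2,3,4}

Derivation:
Constraint 1 (Z + V = U) on D(Z)={1,2,4,5} D(V)={1,2,3,4,5} D(U)={1,2,4,5}: Z {1,2,4,5}->{1,2,4}; V {1,2,3,4,5}->{1,2,3,4}; U {1,2,4,5}->{2,4,5}
Constraint 2 (Z != V) on D(Z)={1,2,4} D(V)={1,2,3,4}: no change
Constraint 3 (Z != U) on D(Z)={1,2,4} D(U)={2,4,5}: no change
So after constraint 3: D(V) = {1,2,3,4}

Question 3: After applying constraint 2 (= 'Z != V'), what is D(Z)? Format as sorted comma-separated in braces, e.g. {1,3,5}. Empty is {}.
Constraint 1 (Z + V = U) on D(Z)={1,2,4,5} D(V)={1,2,3,4,5} D(U)={1,2,4,5}: Z {1,2,4,5}->{1,2,4}; V {1,2,3,4,5}->{1,2,3,4}; U {1,2,4,5}->{2,4,5}
Constraint 2 (Z != V) on D(Z)={1,2,4} D(V)={1,2,3,4}: no change
So after constraint 2: D(Z) = {1,2,4}

Answer: {1,2,4}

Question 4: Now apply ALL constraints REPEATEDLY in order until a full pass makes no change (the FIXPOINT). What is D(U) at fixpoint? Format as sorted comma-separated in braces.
pass 0 (initial): D(U)={1,2,4,5}
pass 1: U {1,2,4,5}->{2,4,5}; V {1,2,3,4,5}->{1,2,3,4}; Z {1,2,4,5}->{1,2,4}
pass 2: no change
Fixpoint after 2 passes: D(U) = {2,4,5}

Answer: {2,4,5}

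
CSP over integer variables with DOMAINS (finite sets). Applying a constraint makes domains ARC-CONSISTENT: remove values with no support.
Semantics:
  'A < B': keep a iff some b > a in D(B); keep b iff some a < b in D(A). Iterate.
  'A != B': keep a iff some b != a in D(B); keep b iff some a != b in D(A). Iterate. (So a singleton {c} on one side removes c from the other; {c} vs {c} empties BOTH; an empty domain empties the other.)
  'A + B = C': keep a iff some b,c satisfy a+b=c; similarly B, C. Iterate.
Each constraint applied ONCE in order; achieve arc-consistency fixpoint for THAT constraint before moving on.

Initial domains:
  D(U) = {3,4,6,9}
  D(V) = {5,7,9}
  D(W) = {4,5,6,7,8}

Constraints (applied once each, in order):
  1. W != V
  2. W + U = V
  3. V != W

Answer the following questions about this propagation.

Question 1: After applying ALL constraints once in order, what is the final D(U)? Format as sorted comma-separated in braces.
Answer: {3,4}

Derivation:
Constraint 1 (W != V) on D(W)={4,5,6,7,8} D(V)={5,7,9}: no change
Constraint 2 (W + U = V) on D(W)={4,5,6,7,8} D(U)={3,4,6,9} D(V)={5,7,9}: W {4,5,6,7,8}->{4,5,6}; U {3,4,6,9}->{3,4}; V {5,7,9}->{7,9}
Constraint 3 (V != W) on D(V)={7,9} D(W)={4,5,6}: no change
So after all 3 constraints: D(U) = {3,4}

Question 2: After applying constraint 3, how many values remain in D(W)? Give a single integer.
Answer: 3

Derivation:
Constraint 1 (W != V) on D(W)={4,5,6,7,8} D(V)={5,7,9}: no change
Constraint 2 (W + U = V) on D(W)={4,5,6,7,8} D(U)={3,4,6,9} D(V)={5,7,9}: W {4,5,6,7,8}->{4,5,6}; U {3,4,6,9}->{3,4}; V {5,7,9}->{7,9}
Constraint 3 (V != W) on D(V)={7,9} D(W)={4,5,6}: no change
So after constraint 3: D(W)={4,5,6}, size = 3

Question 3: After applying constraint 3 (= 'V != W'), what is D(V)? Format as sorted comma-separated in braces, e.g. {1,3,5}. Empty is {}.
Constraint 1 (W != V) on D(W)={4,5,6,7,8} D(V)={5,7,9}: no change
Constraint 2 (W + U = V) on D(W)={4,5,6,7,8} D(U)={3,4,6,9} D(V)={5,7,9}: W {4,5,6,7,8}->{4,5,6}; U {3,4,6,9}->{3,4}; V {5,7,9}->{7,9}
Constraint 3 (V != W) on D(V)={7,9} D(W)={4,5,6}: no change
So after constraint 3: D(V) = {7,9}

Answer: {7,9}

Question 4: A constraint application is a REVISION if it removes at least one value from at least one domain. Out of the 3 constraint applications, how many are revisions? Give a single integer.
Constraint 1 (W != V) on D(W)={4,5,6,7,8} D(V)={5,7,9}: no change => not a revision
Constraint 2 (W + U = V) on D(W)={4,5,6,7,8} D(U)={3,4,6,9} D(V)={5,7,9}: W {4,5,6,7,8}->{4,5,6}; U {3,4,6,9}->{3,4}; V {5,7,9}->{7,9} => REVISION
Constraint 3 (V != W) on D(V)={7,9} D(W)={4,5,6}: no change => not a revision
Total revisions = 1

Answer: 1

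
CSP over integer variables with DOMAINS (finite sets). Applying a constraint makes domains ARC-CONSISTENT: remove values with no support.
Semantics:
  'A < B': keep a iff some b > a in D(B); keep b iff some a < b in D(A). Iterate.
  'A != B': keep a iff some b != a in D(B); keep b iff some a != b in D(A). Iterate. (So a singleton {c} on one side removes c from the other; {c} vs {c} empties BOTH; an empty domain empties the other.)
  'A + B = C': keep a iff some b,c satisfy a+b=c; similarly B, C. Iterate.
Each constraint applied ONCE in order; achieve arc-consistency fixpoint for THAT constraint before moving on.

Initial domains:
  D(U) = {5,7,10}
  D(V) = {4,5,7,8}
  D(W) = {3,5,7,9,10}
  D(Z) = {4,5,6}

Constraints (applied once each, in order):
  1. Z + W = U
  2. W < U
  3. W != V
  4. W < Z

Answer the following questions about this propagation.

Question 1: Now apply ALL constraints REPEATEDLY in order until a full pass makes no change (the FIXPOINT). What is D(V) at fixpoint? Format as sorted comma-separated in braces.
Answer: {4,5,7,8}

Derivation:
pass 0 (initial): D(V)={4,5,7,8}
pass 1: U {5,7,10}->{7,10}; W {3,5,7,9,10}->{3}; Z {4,5,6}->{4,5}
pass 2: U {7,10}->{7}; Z {4,5}->{4}
pass 3: no change
Fixpoint after 3 passes: D(V) = {4,5,7,8}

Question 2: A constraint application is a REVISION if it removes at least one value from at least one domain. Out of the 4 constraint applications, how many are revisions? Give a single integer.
Constraint 1 (Z + W = U) on D(Z)={4,5,6} D(W)={3,5,7,9,10} D(U)={5,7,10}: Z {4,5,6}->{4,5}; W {3,5,7,9,10}->{3,5}; U {5,7,10}->{7,10} => REVISION
Constraint 2 (W < U) on D(W)={3,5} D(U)={7,10}: no change => not a revision
Constraint 3 (W != V) on D(W)={3,5} D(V)={4,5,7,8}: no change => not a revision
Constraint 4 (W < Z) on D(W)={3,5} D(Z)={4,5}: W {3,5}->{3} => REVISION
Total revisions = 2

Answer: 2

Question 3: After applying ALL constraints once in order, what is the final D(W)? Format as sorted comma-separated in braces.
Constraint 1 (Z + W = U) on D(Z)={4,5,6} D(W)={3,5,7,9,10} D(U)={5,7,10}: Z {4,5,6}->{4,5}; W {3,5,7,9,10}->{3,5}; U {5,7,10}->{7,10}
Constraint 2 (W < U) on D(W)={3,5} D(U)={7,10}: no change
Constraint 3 (W != V) on D(W)={3,5} D(V)={4,5,7,8}: no change
Constraint 4 (W < Z) on D(W)={3,5} D(Z)={4,5}: W {3,5}->{3}
So after all 4 constraints: D(W) = {3}

Answer: {3}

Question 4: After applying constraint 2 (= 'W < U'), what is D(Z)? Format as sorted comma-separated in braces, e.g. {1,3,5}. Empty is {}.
Constraint 1 (Z + W = U) on D(Z)={4,5,6} D(W)={3,5,7,9,10} D(U)={5,7,10}: Z {4,5,6}->{4,5}; W {3,5,7,9,10}->{3,5}; U {5,7,10}->{7,10}
Constraint 2 (W < U) on D(W)={3,5} D(U)={7,10}: no change
So after constraint 2: D(Z) = {4,5}

Answer: {4,5}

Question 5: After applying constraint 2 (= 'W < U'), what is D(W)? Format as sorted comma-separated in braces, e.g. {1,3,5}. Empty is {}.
Answer: {3,5}

Derivation:
Constraint 1 (Z + W = U) on D(Z)={4,5,6} D(W)={3,5,7,9,10} D(U)={5,7,10}: Z {4,5,6}->{4,5}; W {3,5,7,9,10}->{3,5}; U {5,7,10}->{7,10}
Constraint 2 (W < U) on D(W)={3,5} D(U)={7,10}: no change
So after constraint 2: D(W) = {3,5}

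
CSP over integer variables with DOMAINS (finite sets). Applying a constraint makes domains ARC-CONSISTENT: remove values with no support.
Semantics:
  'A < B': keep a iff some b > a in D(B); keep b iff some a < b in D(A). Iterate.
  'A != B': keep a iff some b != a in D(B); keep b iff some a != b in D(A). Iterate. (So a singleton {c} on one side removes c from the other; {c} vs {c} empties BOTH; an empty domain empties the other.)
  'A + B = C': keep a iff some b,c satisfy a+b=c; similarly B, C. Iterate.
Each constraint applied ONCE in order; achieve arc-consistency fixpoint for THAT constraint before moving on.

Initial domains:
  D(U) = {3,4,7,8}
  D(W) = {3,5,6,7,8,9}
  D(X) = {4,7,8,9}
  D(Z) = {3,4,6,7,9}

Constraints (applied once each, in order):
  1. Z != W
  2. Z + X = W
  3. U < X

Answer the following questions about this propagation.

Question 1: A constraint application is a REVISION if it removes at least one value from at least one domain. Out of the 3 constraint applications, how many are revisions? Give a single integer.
Answer: 2

Derivation:
Constraint 1 (Z != W) on D(Z)={3,4,6,7,9} D(W)={3,5,6,7,8,9}: no change => not a revision
Constraint 2 (Z + X = W) on D(Z)={3,4,6,7,9} D(X)={4,7,8,9} D(W)={3,5,6,7,8,9}: Z {3,4,6,7,9}->{3,4}; X {4,7,8,9}->{4}; W {3,5,6,7,8,9}->{7,8} => REVISION
Constraint 3 (U < X) on D(U)={3,4,7,8} D(X)={4}: U {3,4,7,8}->{3} => REVISION
Total revisions = 2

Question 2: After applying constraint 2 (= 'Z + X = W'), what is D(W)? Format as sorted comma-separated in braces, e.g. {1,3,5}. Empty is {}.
Constraint 1 (Z != W) on D(Z)={3,4,6,7,9} D(W)={3,5,6,7,8,9}: no change
Constraint 2 (Z + X = W) on D(Z)={3,4,6,7,9} D(X)={4,7,8,9} D(W)={3,5,6,7,8,9}: Z {3,4,6,7,9}->{3,4}; X {4,7,8,9}->{4}; W {3,5,6,7,8,9}->{7,8}
So after constraint 2: D(W) = {7,8}

Answer: {7,8}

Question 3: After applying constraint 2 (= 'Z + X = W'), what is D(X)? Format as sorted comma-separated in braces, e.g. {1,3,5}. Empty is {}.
Answer: {4}

Derivation:
Constraint 1 (Z != W) on D(Z)={3,4,6,7,9} D(W)={3,5,6,7,8,9}: no change
Constraint 2 (Z + X = W) on D(Z)={3,4,6,7,9} D(X)={4,7,8,9} D(W)={3,5,6,7,8,9}: Z {3,4,6,7,9}->{3,4}; X {4,7,8,9}->{4}; W {3,5,6,7,8,9}->{7,8}
So after constraint 2: D(X) = {4}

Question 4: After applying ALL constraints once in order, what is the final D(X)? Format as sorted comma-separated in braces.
Answer: {4}

Derivation:
Constraint 1 (Z != W) on D(Z)={3,4,6,7,9} D(W)={3,5,6,7,8,9}: no change
Constraint 2 (Z + X = W) on D(Z)={3,4,6,7,9} D(X)={4,7,8,9} D(W)={3,5,6,7,8,9}: Z {3,4,6,7,9}->{3,4}; X {4,7,8,9}->{4}; W {3,5,6,7,8,9}->{7,8}
Constraint 3 (U < X) on D(U)={3,4,7,8} D(X)={4}: U {3,4,7,8}->{3}
So after all 3 constraints: D(X) = {4}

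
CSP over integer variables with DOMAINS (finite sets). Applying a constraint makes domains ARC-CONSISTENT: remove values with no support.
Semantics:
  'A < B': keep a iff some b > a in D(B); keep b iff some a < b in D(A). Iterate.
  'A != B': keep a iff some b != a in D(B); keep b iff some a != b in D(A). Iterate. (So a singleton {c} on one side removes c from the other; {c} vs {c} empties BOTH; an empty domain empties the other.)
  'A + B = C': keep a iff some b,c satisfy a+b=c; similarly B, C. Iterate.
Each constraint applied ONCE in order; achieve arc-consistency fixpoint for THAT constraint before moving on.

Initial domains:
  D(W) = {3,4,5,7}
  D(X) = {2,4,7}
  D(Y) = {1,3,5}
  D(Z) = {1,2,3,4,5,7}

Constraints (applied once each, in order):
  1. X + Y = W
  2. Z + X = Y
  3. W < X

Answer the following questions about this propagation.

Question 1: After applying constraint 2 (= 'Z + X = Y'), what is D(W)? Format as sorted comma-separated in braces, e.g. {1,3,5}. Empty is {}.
Constraint 1 (X + Y = W) on D(X)={2,4,7} D(Y)={1,3,5} D(W)={3,4,5,7}: X {2,4,7}->{2,4}; W {3,4,5,7}->{3,5,7}
Constraint 2 (Z + X = Y) on D(Z)={1,2,3,4,5,7} D(X)={2,4} D(Y)={1,3,5}: Z {1,2,3,4,5,7}->{1,3}; Y {1,3,5}->{3,5}
So after constraint 2: D(W) = {3,5,7}

Answer: {3,5,7}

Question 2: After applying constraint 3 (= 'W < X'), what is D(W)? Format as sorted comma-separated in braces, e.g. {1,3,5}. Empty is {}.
Constraint 1 (X + Y = W) on D(X)={2,4,7} D(Y)={1,3,5} D(W)={3,4,5,7}: X {2,4,7}->{2,4}; W {3,4,5,7}->{3,5,7}
Constraint 2 (Z + X = Y) on D(Z)={1,2,3,4,5,7} D(X)={2,4} D(Y)={1,3,5}: Z {1,2,3,4,5,7}->{1,3}; Y {1,3,5}->{3,5}
Constraint 3 (W < X) on D(W)={3,5,7} D(X)={2,4}: W {3,5,7}->{3}; X {2,4}->{4}
So after constraint 3: D(W) = {3}

Answer: {3}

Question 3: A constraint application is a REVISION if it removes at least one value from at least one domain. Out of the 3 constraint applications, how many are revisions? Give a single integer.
Answer: 3

Derivation:
Constraint 1 (X + Y = W) on D(X)={2,4,7} D(Y)={1,3,5} D(W)={3,4,5,7}: X {2,4,7}->{2,4}; W {3,4,5,7}->{3,5,7} => REVISION
Constraint 2 (Z + X = Y) on D(Z)={1,2,3,4,5,7} D(X)={2,4} D(Y)={1,3,5}: Z {1,2,3,4,5,7}->{1,3}; Y {1,3,5}->{3,5} => REVISION
Constraint 3 (W < X) on D(W)={3,5,7} D(X)={2,4}: W {3,5,7}->{3}; X {2,4}->{4} => REVISION
Total revisions = 3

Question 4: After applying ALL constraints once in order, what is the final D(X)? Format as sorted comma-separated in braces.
Constraint 1 (X + Y = W) on D(X)={2,4,7} D(Y)={1,3,5} D(W)={3,4,5,7}: X {2,4,7}->{2,4}; W {3,4,5,7}->{3,5,7}
Constraint 2 (Z + X = Y) on D(Z)={1,2,3,4,5,7} D(X)={2,4} D(Y)={1,3,5}: Z {1,2,3,4,5,7}->{1,3}; Y {1,3,5}->{3,5}
Constraint 3 (W < X) on D(W)={3,5,7} D(X)={2,4}: W {3,5,7}->{3}; X {2,4}->{4}
So after all 3 constraints: D(X) = {4}

Answer: {4}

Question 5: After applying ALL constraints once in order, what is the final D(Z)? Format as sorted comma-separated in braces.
Answer: {1,3}

Derivation:
Constraint 1 (X + Y = W) on D(X)={2,4,7} D(Y)={1,3,5} D(W)={3,4,5,7}: X {2,4,7}->{2,4}; W {3,4,5,7}->{3,5,7}
Constraint 2 (Z + X = Y) on D(Z)={1,2,3,4,5,7} D(X)={2,4} D(Y)={1,3,5}: Z {1,2,3,4,5,7}->{1,3}; Y {1,3,5}->{3,5}
Constraint 3 (W < X) on D(W)={3,5,7} D(X)={2,4}: W {3,5,7}->{3}; X {2,4}->{4}
So after all 3 constraints: D(Z) = {1,3}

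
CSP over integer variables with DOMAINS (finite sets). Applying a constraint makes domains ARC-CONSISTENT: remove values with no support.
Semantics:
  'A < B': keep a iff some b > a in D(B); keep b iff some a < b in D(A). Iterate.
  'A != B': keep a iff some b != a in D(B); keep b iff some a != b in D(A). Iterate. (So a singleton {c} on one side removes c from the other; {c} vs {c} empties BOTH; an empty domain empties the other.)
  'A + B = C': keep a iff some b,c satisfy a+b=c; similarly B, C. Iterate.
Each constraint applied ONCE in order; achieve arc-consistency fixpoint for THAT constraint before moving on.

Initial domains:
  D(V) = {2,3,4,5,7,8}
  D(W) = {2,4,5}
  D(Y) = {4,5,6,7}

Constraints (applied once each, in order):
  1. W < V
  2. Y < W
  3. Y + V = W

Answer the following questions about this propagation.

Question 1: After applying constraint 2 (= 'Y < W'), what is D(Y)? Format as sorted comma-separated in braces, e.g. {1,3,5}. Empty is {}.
Answer: {4}

Derivation:
Constraint 1 (W < V) on D(W)={2,4,5} D(V)={2,3,4,5,7,8}: V {2,3,4,5,7,8}->{3,4,5,7,8}
Constraint 2 (Y < W) on D(Y)={4,5,6,7} D(W)={2,4,5}: Y {4,5,6,7}->{4}; W {2,4,5}->{5}
So after constraint 2: D(Y) = {4}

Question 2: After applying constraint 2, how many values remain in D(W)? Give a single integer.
Constraint 1 (W < V) on D(W)={2,4,5} D(V)={2,3,4,5,7,8}: V {2,3,4,5,7,8}->{3,4,5,7,8}
Constraint 2 (Y < W) on D(Y)={4,5,6,7} D(W)={2,4,5}: Y {4,5,6,7}->{4}; W {2,4,5}->{5}
So after constraint 2: D(W)={5}, size = 1

Answer: 1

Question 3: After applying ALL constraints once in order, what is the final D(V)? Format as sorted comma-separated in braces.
Answer: {}

Derivation:
Constraint 1 (W < V) on D(W)={2,4,5} D(V)={2,3,4,5,7,8}: V {2,3,4,5,7,8}->{3,4,5,7,8}
Constraint 2 (Y < W) on D(Y)={4,5,6,7} D(W)={2,4,5}: Y {4,5,6,7}->{4}; W {2,4,5}->{5}
Constraint 3 (Y + V = W) on D(Y)={4} D(V)={3,4,5,7,8} D(W)={5}: Y {4}->{}; V {3,4,5,7,8}->{}; W {5}->{}
So after all 3 constraints: D(V) = {}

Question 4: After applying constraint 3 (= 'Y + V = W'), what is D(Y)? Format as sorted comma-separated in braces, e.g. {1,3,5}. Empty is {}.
Answer: {}

Derivation:
Constraint 1 (W < V) on D(W)={2,4,5} D(V)={2,3,4,5,7,8}: V {2,3,4,5,7,8}->{3,4,5,7,8}
Constraint 2 (Y < W) on D(Y)={4,5,6,7} D(W)={2,4,5}: Y {4,5,6,7}->{4}; W {2,4,5}->{5}
Constraint 3 (Y + V = W) on D(Y)={4} D(V)={3,4,5,7,8} D(W)={5}: Y {4}->{}; V {3,4,5,7,8}->{}; W {5}->{}
So after constraint 3: D(Y) = {}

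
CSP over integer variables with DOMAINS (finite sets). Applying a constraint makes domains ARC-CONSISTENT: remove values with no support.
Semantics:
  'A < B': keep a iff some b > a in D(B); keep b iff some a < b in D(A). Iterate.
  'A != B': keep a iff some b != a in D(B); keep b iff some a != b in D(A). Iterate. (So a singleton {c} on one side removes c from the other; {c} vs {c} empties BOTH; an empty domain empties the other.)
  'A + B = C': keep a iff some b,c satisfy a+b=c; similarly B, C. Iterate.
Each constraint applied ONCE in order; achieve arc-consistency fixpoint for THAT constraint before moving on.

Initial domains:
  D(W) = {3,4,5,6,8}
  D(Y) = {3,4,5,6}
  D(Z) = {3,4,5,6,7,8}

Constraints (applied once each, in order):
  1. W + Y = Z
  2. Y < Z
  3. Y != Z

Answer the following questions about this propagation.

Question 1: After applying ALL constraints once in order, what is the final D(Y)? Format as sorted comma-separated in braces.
Constraint 1 (W + Y = Z) on D(W)={3,4,5,6,8} D(Y)={3,4,5,6} D(Z)={3,4,5,6,7,8}: W {3,4,5,6,8}->{3,4,5}; Y {3,4,5,6}->{3,4,5}; Z {3,4,5,6,7,8}->{6,7,8}
Constraint 2 (Y < Z) on D(Y)={3,4,5} D(Z)={6,7,8}: no change
Constraint 3 (Y != Z) on D(Y)={3,4,5} D(Z)={6,7,8}: no change
So after all 3 constraints: D(Y) = {3,4,5}

Answer: {3,4,5}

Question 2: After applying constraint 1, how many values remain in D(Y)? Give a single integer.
Constraint 1 (W + Y = Z) on D(W)={3,4,5,6,8} D(Y)={3,4,5,6} D(Z)={3,4,5,6,7,8}: W {3,4,5,6,8}->{3,4,5}; Y {3,4,5,6}->{3,4,5}; Z {3,4,5,6,7,8}->{6,7,8}
So after constraint 1: D(Y)={3,4,5}, size = 3

Answer: 3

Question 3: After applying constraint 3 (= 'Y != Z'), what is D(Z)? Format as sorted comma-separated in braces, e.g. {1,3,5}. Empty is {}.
Constraint 1 (W + Y = Z) on D(W)={3,4,5,6,8} D(Y)={3,4,5,6} D(Z)={3,4,5,6,7,8}: W {3,4,5,6,8}->{3,4,5}; Y {3,4,5,6}->{3,4,5}; Z {3,4,5,6,7,8}->{6,7,8}
Constraint 2 (Y < Z) on D(Y)={3,4,5} D(Z)={6,7,8}: no change
Constraint 3 (Y != Z) on D(Y)={3,4,5} D(Z)={6,7,8}: no change
So after constraint 3: D(Z) = {6,7,8}

Answer: {6,7,8}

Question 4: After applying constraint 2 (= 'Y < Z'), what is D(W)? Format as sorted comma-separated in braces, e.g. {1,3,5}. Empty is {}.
Answer: {3,4,5}

Derivation:
Constraint 1 (W + Y = Z) on D(W)={3,4,5,6,8} D(Y)={3,4,5,6} D(Z)={3,4,5,6,7,8}: W {3,4,5,6,8}->{3,4,5}; Y {3,4,5,6}->{3,4,5}; Z {3,4,5,6,7,8}->{6,7,8}
Constraint 2 (Y < Z) on D(Y)={3,4,5} D(Z)={6,7,8}: no change
So after constraint 2: D(W) = {3,4,5}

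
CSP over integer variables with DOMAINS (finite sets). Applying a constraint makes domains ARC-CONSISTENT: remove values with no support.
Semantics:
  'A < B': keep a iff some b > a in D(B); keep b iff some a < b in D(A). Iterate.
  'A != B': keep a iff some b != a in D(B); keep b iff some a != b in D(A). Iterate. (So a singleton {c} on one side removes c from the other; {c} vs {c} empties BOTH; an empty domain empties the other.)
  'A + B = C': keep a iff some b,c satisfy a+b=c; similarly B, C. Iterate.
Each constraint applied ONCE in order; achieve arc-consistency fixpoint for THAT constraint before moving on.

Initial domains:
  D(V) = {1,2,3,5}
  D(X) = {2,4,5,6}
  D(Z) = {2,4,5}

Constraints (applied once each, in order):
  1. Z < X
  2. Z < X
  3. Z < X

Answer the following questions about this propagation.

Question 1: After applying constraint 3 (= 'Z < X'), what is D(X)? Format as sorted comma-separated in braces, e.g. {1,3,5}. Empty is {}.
Answer: {4,5,6}

Derivation:
Constraint 1 (Z < X) on D(Z)={2,4,5} D(X)={2,4,5,6}: X {2,4,5,6}->{4,5,6}
Constraint 2 (Z < X) on D(Z)={2,4,5} D(X)={4,5,6}: no change
Constraint 3 (Z < X) on D(Z)={2,4,5} D(X)={4,5,6}: no change
So after constraint 3: D(X) = {4,5,6}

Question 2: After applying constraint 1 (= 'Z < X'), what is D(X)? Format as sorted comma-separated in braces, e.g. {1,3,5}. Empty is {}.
Answer: {4,5,6}

Derivation:
Constraint 1 (Z < X) on D(Z)={2,4,5} D(X)={2,4,5,6}: X {2,4,5,6}->{4,5,6}
So after constraint 1: D(X) = {4,5,6}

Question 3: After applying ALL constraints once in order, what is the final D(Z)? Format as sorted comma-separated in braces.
Constraint 1 (Z < X) on D(Z)={2,4,5} D(X)={2,4,5,6}: X {2,4,5,6}->{4,5,6}
Constraint 2 (Z < X) on D(Z)={2,4,5} D(X)={4,5,6}: no change
Constraint 3 (Z < X) on D(Z)={2,4,5} D(X)={4,5,6}: no change
So after all 3 constraints: D(Z) = {2,4,5}

Answer: {2,4,5}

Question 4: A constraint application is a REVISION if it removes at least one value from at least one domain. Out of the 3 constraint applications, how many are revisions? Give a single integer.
Constraint 1 (Z < X) on D(Z)={2,4,5} D(X)={2,4,5,6}: X {2,4,5,6}->{4,5,6} => REVISION
Constraint 2 (Z < X) on D(Z)={2,4,5} D(X)={4,5,6}: no change => not a revision
Constraint 3 (Z < X) on D(Z)={2,4,5} D(X)={4,5,6}: no change => not a revision
Total revisions = 1

Answer: 1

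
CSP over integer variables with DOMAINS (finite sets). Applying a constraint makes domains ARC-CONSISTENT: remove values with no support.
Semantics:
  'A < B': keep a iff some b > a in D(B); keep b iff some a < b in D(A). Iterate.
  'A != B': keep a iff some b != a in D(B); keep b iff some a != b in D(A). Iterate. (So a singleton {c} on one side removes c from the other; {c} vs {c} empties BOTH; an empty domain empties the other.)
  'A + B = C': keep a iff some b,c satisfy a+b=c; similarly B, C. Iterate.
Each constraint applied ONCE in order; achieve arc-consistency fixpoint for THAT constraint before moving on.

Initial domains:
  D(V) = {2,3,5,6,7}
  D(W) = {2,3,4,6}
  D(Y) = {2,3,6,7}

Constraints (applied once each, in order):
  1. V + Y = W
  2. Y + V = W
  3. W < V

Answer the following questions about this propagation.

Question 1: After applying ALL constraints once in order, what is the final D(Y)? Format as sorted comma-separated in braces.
Constraint 1 (V + Y = W) on D(V)={2,3,5,6,7} D(Y)={2,3,6,7} D(W)={2,3,4,6}: V {2,3,5,6,7}->{2,3}; Y {2,3,6,7}->{2,3}; W {2,3,4,6}->{4,6}
Constraint 2 (Y + V = W) on D(Y)={2,3} D(V)={2,3} D(W)={4,6}: no change
Constraint 3 (W < V) on D(W)={4,6} D(V)={2,3}: W {4,6}->{}; V {2,3}->{}
So after all 3 constraints: D(Y) = {2,3}

Answer: {2,3}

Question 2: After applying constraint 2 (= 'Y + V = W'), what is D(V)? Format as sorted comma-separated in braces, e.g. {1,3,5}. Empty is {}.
Constraint 1 (V + Y = W) on D(V)={2,3,5,6,7} D(Y)={2,3,6,7} D(W)={2,3,4,6}: V {2,3,5,6,7}->{2,3}; Y {2,3,6,7}->{2,3}; W {2,3,4,6}->{4,6}
Constraint 2 (Y + V = W) on D(Y)={2,3} D(V)={2,3} D(W)={4,6}: no change
So after constraint 2: D(V) = {2,3}

Answer: {2,3}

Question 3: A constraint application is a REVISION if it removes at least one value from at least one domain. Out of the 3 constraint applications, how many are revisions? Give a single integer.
Answer: 2

Derivation:
Constraint 1 (V + Y = W) on D(V)={2,3,5,6,7} D(Y)={2,3,6,7} D(W)={2,3,4,6}: V {2,3,5,6,7}->{2,3}; Y {2,3,6,7}->{2,3}; W {2,3,4,6}->{4,6} => REVISION
Constraint 2 (Y + V = W) on D(Y)={2,3} D(V)={2,3} D(W)={4,6}: no change => not a revision
Constraint 3 (W < V) on D(W)={4,6} D(V)={2,3}: W {4,6}->{}; V {2,3}->{} => REVISION
Total revisions = 2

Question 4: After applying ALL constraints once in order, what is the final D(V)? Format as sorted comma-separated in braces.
Answer: {}

Derivation:
Constraint 1 (V + Y = W) on D(V)={2,3,5,6,7} D(Y)={2,3,6,7} D(W)={2,3,4,6}: V {2,3,5,6,7}->{2,3}; Y {2,3,6,7}->{2,3}; W {2,3,4,6}->{4,6}
Constraint 2 (Y + V = W) on D(Y)={2,3} D(V)={2,3} D(W)={4,6}: no change
Constraint 3 (W < V) on D(W)={4,6} D(V)={2,3}: W {4,6}->{}; V {2,3}->{}
So after all 3 constraints: D(V) = {}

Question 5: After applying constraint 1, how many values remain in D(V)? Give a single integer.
Constraint 1 (V + Y = W) on D(V)={2,3,5,6,7} D(Y)={2,3,6,7} D(W)={2,3,4,6}: V {2,3,5,6,7}->{2,3}; Y {2,3,6,7}->{2,3}; W {2,3,4,6}->{4,6}
So after constraint 1: D(V)={2,3}, size = 2

Answer: 2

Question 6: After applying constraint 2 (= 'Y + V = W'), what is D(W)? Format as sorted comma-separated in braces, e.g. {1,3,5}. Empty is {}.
Answer: {4,6}

Derivation:
Constraint 1 (V + Y = W) on D(V)={2,3,5,6,7} D(Y)={2,3,6,7} D(W)={2,3,4,6}: V {2,3,5,6,7}->{2,3}; Y {2,3,6,7}->{2,3}; W {2,3,4,6}->{4,6}
Constraint 2 (Y + V = W) on D(Y)={2,3} D(V)={2,3} D(W)={4,6}: no change
So after constraint 2: D(W) = {4,6}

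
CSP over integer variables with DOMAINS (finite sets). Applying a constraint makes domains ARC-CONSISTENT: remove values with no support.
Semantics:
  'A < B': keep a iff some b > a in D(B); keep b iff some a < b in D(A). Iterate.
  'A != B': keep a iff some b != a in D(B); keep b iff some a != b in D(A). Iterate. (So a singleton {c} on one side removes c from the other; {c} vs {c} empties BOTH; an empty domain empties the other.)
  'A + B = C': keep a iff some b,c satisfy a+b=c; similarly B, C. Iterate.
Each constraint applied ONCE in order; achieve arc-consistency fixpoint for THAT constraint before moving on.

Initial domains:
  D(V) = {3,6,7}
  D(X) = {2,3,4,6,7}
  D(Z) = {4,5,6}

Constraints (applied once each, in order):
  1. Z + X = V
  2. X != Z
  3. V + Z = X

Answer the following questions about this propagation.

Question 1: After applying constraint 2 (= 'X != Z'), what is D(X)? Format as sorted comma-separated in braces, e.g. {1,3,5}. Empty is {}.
Answer: {2,3}

Derivation:
Constraint 1 (Z + X = V) on D(Z)={4,5,6} D(X)={2,3,4,6,7} D(V)={3,6,7}: Z {4,5,6}->{4,5}; X {2,3,4,6,7}->{2,3}; V {3,6,7}->{6,7}
Constraint 2 (X != Z) on D(X)={2,3} D(Z)={4,5}: no change
So after constraint 2: D(X) = {2,3}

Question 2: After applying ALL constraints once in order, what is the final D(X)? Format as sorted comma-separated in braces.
Constraint 1 (Z + X = V) on D(Z)={4,5,6} D(X)={2,3,4,6,7} D(V)={3,6,7}: Z {4,5,6}->{4,5}; X {2,3,4,6,7}->{2,3}; V {3,6,7}->{6,7}
Constraint 2 (X != Z) on D(X)={2,3} D(Z)={4,5}: no change
Constraint 3 (V + Z = X) on D(V)={6,7} D(Z)={4,5} D(X)={2,3}: V {6,7}->{}; Z {4,5}->{}; X {2,3}->{}
So after all 3 constraints: D(X) = {}

Answer: {}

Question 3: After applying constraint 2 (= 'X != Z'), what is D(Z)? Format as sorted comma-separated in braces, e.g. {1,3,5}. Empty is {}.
Constraint 1 (Z + X = V) on D(Z)={4,5,6} D(X)={2,3,4,6,7} D(V)={3,6,7}: Z {4,5,6}->{4,5}; X {2,3,4,6,7}->{2,3}; V {3,6,7}->{6,7}
Constraint 2 (X != Z) on D(X)={2,3} D(Z)={4,5}: no change
So after constraint 2: D(Z) = {4,5}

Answer: {4,5}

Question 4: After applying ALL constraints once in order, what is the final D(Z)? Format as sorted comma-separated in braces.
Answer: {}

Derivation:
Constraint 1 (Z + X = V) on D(Z)={4,5,6} D(X)={2,3,4,6,7} D(V)={3,6,7}: Z {4,5,6}->{4,5}; X {2,3,4,6,7}->{2,3}; V {3,6,7}->{6,7}
Constraint 2 (X != Z) on D(X)={2,3} D(Z)={4,5}: no change
Constraint 3 (V + Z = X) on D(V)={6,7} D(Z)={4,5} D(X)={2,3}: V {6,7}->{}; Z {4,5}->{}; X {2,3}->{}
So after all 3 constraints: D(Z) = {}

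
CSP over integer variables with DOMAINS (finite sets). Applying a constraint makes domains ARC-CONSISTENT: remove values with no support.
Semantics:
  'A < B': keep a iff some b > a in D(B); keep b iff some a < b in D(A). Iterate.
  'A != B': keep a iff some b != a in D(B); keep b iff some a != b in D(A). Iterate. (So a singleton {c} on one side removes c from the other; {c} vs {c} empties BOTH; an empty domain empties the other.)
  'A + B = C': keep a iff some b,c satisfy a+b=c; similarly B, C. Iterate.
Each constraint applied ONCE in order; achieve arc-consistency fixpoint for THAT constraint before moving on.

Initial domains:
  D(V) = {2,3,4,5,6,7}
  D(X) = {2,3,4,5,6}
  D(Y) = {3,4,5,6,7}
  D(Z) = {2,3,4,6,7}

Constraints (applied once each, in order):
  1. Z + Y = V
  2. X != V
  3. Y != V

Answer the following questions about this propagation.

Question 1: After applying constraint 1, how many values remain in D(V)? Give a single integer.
Constraint 1 (Z + Y = V) on D(Z)={2,3,4,6,7} D(Y)={3,4,5,6,7} D(V)={2,3,4,5,6,7}: Z {2,3,4,6,7}->{2,3,4}; Y {3,4,5,6,7}->{3,4,5}; V {2,3,4,5,6,7}->{5,6,7}
So after constraint 1: D(V)={5,6,7}, size = 3

Answer: 3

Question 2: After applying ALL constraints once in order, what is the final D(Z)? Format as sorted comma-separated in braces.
Answer: {2,3,4}

Derivation:
Constraint 1 (Z + Y = V) on D(Z)={2,3,4,6,7} D(Y)={3,4,5,6,7} D(V)={2,3,4,5,6,7}: Z {2,3,4,6,7}->{2,3,4}; Y {3,4,5,6,7}->{3,4,5}; V {2,3,4,5,6,7}->{5,6,7}
Constraint 2 (X != V) on D(X)={2,3,4,5,6} D(V)={5,6,7}: no change
Constraint 3 (Y != V) on D(Y)={3,4,5} D(V)={5,6,7}: no change
So after all 3 constraints: D(Z) = {2,3,4}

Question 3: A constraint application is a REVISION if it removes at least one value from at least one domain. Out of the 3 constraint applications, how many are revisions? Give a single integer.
Constraint 1 (Z + Y = V) on D(Z)={2,3,4,6,7} D(Y)={3,4,5,6,7} D(V)={2,3,4,5,6,7}: Z {2,3,4,6,7}->{2,3,4}; Y {3,4,5,6,7}->{3,4,5}; V {2,3,4,5,6,7}->{5,6,7} => REVISION
Constraint 2 (X != V) on D(X)={2,3,4,5,6} D(V)={5,6,7}: no change => not a revision
Constraint 3 (Y != V) on D(Y)={3,4,5} D(V)={5,6,7}: no change => not a revision
Total revisions = 1

Answer: 1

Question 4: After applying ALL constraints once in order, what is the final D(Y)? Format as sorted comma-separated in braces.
Constraint 1 (Z + Y = V) on D(Z)={2,3,4,6,7} D(Y)={3,4,5,6,7} D(V)={2,3,4,5,6,7}: Z {2,3,4,6,7}->{2,3,4}; Y {3,4,5,6,7}->{3,4,5}; V {2,3,4,5,6,7}->{5,6,7}
Constraint 2 (X != V) on D(X)={2,3,4,5,6} D(V)={5,6,7}: no change
Constraint 3 (Y != V) on D(Y)={3,4,5} D(V)={5,6,7}: no change
So after all 3 constraints: D(Y) = {3,4,5}

Answer: {3,4,5}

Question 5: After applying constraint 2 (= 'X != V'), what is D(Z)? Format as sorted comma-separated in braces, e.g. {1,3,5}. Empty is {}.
Constraint 1 (Z + Y = V) on D(Z)={2,3,4,6,7} D(Y)={3,4,5,6,7} D(V)={2,3,4,5,6,7}: Z {2,3,4,6,7}->{2,3,4}; Y {3,4,5,6,7}->{3,4,5}; V {2,3,4,5,6,7}->{5,6,7}
Constraint 2 (X != V) on D(X)={2,3,4,5,6} D(V)={5,6,7}: no change
So after constraint 2: D(Z) = {2,3,4}

Answer: {2,3,4}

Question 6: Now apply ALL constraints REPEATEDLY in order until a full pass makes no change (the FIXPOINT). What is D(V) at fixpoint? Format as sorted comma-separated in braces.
pass 0 (initial): D(V)={2,3,4,5,6,7}
pass 1: V {2,3,4,5,6,7}->{5,6,7}; Y {3,4,5,6,7}->{3,4,5}; Z {2,3,4,6,7}->{2,3,4}
pass 2: no change
Fixpoint after 2 passes: D(V) = {5,6,7}

Answer: {5,6,7}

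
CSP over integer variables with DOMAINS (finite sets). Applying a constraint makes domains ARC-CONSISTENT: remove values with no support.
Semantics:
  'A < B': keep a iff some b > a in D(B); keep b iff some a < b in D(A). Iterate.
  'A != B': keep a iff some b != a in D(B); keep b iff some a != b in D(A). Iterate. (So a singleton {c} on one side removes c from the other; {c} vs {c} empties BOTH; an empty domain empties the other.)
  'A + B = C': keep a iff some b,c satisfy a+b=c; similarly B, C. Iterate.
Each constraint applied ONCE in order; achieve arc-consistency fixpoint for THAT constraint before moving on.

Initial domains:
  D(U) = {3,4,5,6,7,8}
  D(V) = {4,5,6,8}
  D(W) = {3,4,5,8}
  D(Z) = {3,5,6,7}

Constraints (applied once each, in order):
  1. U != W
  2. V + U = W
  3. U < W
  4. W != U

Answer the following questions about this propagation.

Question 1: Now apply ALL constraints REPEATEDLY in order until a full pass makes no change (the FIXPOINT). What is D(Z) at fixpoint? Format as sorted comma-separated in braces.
pass 0 (initial): D(Z)={3,5,6,7}
pass 1: U {3,4,5,6,7,8}->{3,4}; V {4,5,6,8}->{4,5}; W {3,4,5,8}->{8}
pass 2: no change
Fixpoint after 2 passes: D(Z) = {3,5,6,7}

Answer: {3,5,6,7}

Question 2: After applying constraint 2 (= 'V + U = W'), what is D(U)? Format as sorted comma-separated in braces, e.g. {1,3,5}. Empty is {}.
Answer: {3,4}

Derivation:
Constraint 1 (U != W) on D(U)={3,4,5,6,7,8} D(W)={3,4,5,8}: no change
Constraint 2 (V + U = W) on D(V)={4,5,6,8} D(U)={3,4,5,6,7,8} D(W)={3,4,5,8}: V {4,5,6,8}->{4,5}; U {3,4,5,6,7,8}->{3,4}; W {3,4,5,8}->{8}
So after constraint 2: D(U) = {3,4}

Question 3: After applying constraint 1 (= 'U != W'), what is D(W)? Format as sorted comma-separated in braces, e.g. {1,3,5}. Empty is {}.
Answer: {3,4,5,8}

Derivation:
Constraint 1 (U != W) on D(U)={3,4,5,6,7,8} D(W)={3,4,5,8}: no change
So after constraint 1: D(W) = {3,4,5,8}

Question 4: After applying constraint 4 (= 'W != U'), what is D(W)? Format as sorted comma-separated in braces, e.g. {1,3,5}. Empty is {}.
Answer: {8}

Derivation:
Constraint 1 (U != W) on D(U)={3,4,5,6,7,8} D(W)={3,4,5,8}: no change
Constraint 2 (V + U = W) on D(V)={4,5,6,8} D(U)={3,4,5,6,7,8} D(W)={3,4,5,8}: V {4,5,6,8}->{4,5}; U {3,4,5,6,7,8}->{3,4}; W {3,4,5,8}->{8}
Constraint 3 (U < W) on D(U)={3,4} D(W)={8}: no change
Constraint 4 (W != U) on D(W)={8} D(U)={3,4}: no change
So after constraint 4: D(W) = {8}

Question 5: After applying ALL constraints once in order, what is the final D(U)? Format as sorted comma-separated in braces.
Answer: {3,4}

Derivation:
Constraint 1 (U != W) on D(U)={3,4,5,6,7,8} D(W)={3,4,5,8}: no change
Constraint 2 (V + U = W) on D(V)={4,5,6,8} D(U)={3,4,5,6,7,8} D(W)={3,4,5,8}: V {4,5,6,8}->{4,5}; U {3,4,5,6,7,8}->{3,4}; W {3,4,5,8}->{8}
Constraint 3 (U < W) on D(U)={3,4} D(W)={8}: no change
Constraint 4 (W != U) on D(W)={8} D(U)={3,4}: no change
So after all 4 constraints: D(U) = {3,4}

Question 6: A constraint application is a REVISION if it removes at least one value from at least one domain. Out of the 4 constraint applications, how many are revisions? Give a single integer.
Answer: 1

Derivation:
Constraint 1 (U != W) on D(U)={3,4,5,6,7,8} D(W)={3,4,5,8}: no change => not a revision
Constraint 2 (V + U = W) on D(V)={4,5,6,8} D(U)={3,4,5,6,7,8} D(W)={3,4,5,8}: V {4,5,6,8}->{4,5}; U {3,4,5,6,7,8}->{3,4}; W {3,4,5,8}->{8} => REVISION
Constraint 3 (U < W) on D(U)={3,4} D(W)={8}: no change => not a revision
Constraint 4 (W != U) on D(W)={8} D(U)={3,4}: no change => not a revision
Total revisions = 1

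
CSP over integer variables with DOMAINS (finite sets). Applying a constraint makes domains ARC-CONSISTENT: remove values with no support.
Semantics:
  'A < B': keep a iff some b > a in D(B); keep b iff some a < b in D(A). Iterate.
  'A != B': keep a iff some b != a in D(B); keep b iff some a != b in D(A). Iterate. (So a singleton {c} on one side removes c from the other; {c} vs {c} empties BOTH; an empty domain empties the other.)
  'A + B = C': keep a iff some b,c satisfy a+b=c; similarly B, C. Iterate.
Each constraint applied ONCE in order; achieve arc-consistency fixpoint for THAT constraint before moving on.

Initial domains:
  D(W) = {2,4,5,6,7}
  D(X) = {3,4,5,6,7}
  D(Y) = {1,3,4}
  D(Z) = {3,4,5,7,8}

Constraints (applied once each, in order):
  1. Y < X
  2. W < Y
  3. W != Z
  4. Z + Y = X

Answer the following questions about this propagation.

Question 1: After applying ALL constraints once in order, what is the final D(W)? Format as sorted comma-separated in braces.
Constraint 1 (Y < X) on D(Y)={1,3,4} D(X)={3,4,5,6,7}: no change
Constraint 2 (W < Y) on D(W)={2,4,5,6,7} D(Y)={1,3,4}: W {2,4,5,6,7}->{2}; Y {1,3,4}->{3,4}
Constraint 3 (W != Z) on D(W)={2} D(Z)={3,4,5,7,8}: no change
Constraint 4 (Z + Y = X) on D(Z)={3,4,5,7,8} D(Y)={3,4} D(X)={3,4,5,6,7}: Z {3,4,5,7,8}->{3,4}; X {3,4,5,6,7}->{6,7}
So after all 4 constraints: D(W) = {2}

Answer: {2}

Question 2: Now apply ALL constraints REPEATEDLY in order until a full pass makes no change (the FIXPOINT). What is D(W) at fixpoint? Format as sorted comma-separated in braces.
pass 0 (initial): D(W)={2,4,5,6,7}
pass 1: W {2,4,5,6,7}->{2}; X {3,4,5,6,7}->{6,7}; Y {1,3,4}->{3,4}; Z {3,4,5,7,8}->{3,4}
pass 2: no change
Fixpoint after 2 passes: D(W) = {2}

Answer: {2}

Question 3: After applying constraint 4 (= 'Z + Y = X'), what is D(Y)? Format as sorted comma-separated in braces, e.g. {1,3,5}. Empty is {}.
Constraint 1 (Y < X) on D(Y)={1,3,4} D(X)={3,4,5,6,7}: no change
Constraint 2 (W < Y) on D(W)={2,4,5,6,7} D(Y)={1,3,4}: W {2,4,5,6,7}->{2}; Y {1,3,4}->{3,4}
Constraint 3 (W != Z) on D(W)={2} D(Z)={3,4,5,7,8}: no change
Constraint 4 (Z + Y = X) on D(Z)={3,4,5,7,8} D(Y)={3,4} D(X)={3,4,5,6,7}: Z {3,4,5,7,8}->{3,4}; X {3,4,5,6,7}->{6,7}
So after constraint 4: D(Y) = {3,4}

Answer: {3,4}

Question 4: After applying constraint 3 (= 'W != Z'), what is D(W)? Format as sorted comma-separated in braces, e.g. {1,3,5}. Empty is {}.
Answer: {2}

Derivation:
Constraint 1 (Y < X) on D(Y)={1,3,4} D(X)={3,4,5,6,7}: no change
Constraint 2 (W < Y) on D(W)={2,4,5,6,7} D(Y)={1,3,4}: W {2,4,5,6,7}->{2}; Y {1,3,4}->{3,4}
Constraint 3 (W != Z) on D(W)={2} D(Z)={3,4,5,7,8}: no change
So after constraint 3: D(W) = {2}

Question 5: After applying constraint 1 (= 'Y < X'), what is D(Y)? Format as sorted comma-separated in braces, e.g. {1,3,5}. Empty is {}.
Constraint 1 (Y < X) on D(Y)={1,3,4} D(X)={3,4,5,6,7}: no change
So after constraint 1: D(Y) = {1,3,4}

Answer: {1,3,4}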